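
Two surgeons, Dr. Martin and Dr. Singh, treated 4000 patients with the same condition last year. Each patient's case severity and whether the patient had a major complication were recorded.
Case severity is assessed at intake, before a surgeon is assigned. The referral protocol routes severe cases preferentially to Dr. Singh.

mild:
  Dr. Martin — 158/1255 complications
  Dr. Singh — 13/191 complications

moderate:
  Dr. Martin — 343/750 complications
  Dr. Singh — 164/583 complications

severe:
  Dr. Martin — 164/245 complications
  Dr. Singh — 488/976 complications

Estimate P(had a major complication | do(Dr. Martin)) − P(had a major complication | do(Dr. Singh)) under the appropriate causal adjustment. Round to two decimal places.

The case severity-specific comparison favours Dr. Singh throughout, but the pooled figures favour Dr. Martin. The question is whether to condition on case severity.
Case severity differs across surgeons for reasons unrelated to any effect of the surgeon itself, and it separately predicts the outcome — a classic confounder. We must compare within case severity levels.
Adjusting over the population distribution of case severity: 0.361·(0.126−0.068) + 0.333·(0.457−0.281) + 0.305·(0.669−0.500) = +0.131.

+0.13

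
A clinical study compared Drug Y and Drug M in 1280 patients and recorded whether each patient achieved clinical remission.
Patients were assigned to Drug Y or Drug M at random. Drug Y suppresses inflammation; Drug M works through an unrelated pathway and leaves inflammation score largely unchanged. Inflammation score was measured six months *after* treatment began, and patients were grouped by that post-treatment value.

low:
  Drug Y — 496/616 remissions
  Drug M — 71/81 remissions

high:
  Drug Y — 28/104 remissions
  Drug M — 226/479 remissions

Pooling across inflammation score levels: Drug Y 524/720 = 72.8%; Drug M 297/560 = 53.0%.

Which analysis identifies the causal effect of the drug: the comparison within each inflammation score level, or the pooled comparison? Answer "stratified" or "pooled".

pooled

Inflammation score here is a post-treatment variable shaped by the drug; conditioning on it would introduce bias rather than remove it. The overall comparison is the causal one.
Pooled: Drug Y 72.8% vs Drug M 53.0%; Drug Y is higher overall.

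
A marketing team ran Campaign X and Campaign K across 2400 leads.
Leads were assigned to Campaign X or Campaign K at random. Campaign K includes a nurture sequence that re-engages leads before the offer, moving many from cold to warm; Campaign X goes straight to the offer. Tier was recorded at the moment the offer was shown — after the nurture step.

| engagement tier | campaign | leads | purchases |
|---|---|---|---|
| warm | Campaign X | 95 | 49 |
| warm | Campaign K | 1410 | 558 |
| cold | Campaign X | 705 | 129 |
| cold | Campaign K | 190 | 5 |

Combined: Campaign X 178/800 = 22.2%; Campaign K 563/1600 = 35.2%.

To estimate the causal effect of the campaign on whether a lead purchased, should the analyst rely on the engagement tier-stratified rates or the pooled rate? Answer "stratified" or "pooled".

Engagement tier lies on the pathway campaign → engagement tier → outcome, so adjusting for it blocks the indirect effect. For the total causal effect of campaign, use the unadjusted pooled rates.
Pooled: Campaign X 22.2% vs Campaign K 35.2%; Campaign K is higher overall.

pooled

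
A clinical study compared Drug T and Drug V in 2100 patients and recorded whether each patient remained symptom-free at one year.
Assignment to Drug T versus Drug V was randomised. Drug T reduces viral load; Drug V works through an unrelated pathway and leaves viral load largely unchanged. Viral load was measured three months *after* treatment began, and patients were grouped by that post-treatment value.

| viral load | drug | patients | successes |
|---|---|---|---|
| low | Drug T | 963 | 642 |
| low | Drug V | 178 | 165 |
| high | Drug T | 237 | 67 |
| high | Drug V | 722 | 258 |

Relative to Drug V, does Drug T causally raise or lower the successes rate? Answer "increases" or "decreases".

Within every viral load level Drug V has the higher rate, yet pooled Drug T does — Simpson's reversal.
Viral load here is a post-treatment variable shaped by the drug; conditioning on it would introduce bias rather than remove it. The overall comparison is the causal one.
Pooled: Drug T 59.1% vs Drug V 47.0%; Drug T is higher overall.

increases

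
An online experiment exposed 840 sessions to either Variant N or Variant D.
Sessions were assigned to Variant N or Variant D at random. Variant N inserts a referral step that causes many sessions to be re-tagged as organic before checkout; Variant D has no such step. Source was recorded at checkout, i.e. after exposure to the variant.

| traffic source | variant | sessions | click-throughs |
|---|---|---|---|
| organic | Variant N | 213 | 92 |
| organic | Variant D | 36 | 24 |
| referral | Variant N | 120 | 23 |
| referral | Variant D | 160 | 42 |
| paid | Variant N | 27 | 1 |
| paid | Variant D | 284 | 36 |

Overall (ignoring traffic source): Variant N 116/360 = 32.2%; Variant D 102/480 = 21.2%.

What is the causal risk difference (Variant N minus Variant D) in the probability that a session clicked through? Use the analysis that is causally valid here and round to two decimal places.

Within every traffic source level Variant D has the higher rate, yet pooled Variant N does — Simpson's reversal.
Stratifying would compare variants among sessions the variants themselves sorted into traffic source groups — a form of selection on an intermediate. The unconditioned pooled rates give the total causal effect.
The causal difference is the pooled difference: 0.322 − 0.212 = +0.110.

+0.11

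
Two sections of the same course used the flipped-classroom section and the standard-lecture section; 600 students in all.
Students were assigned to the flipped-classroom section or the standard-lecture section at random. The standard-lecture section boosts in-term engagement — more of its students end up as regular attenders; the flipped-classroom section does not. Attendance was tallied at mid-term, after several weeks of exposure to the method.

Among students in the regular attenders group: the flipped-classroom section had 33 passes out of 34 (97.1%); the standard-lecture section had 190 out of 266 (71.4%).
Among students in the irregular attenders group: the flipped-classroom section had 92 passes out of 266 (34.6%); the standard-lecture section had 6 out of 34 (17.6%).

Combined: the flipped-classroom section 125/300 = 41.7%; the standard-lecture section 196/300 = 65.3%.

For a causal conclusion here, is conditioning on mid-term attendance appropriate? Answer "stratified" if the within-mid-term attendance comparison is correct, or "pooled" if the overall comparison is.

pooled

The mid-term attendance-specific comparison favours the flipped-classroom section throughout, but the pooled figures favour the standard-lecture section. The question is whether to condition on mid-term attendance.
Because the teaching method influences mid-term attendance, mid-term attendance is a post-treatment mediator, not a confounder. Stratifying on it would bias the estimate; the causal effect is the crude pooled difference.
Pooled: the flipped-classroom section 41.7% vs the standard-lecture section 65.3%; the standard-lecture section is higher overall.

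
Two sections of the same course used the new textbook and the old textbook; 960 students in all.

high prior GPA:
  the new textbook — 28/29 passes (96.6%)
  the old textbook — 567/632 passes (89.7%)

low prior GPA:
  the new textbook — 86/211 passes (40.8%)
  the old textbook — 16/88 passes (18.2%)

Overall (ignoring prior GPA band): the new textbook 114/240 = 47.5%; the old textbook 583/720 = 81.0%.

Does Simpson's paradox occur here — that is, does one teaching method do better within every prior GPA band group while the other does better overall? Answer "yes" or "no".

Within each prior GPA band level (high prior GPA 96.6% vs 89.7%; low prior GPA 40.8% vs 18.2%), the new textbook has the higher rate every time. Pooled: 47.5% vs 81.0% — the old textbook has the higher rate overall. The two comparisons disagree.

yes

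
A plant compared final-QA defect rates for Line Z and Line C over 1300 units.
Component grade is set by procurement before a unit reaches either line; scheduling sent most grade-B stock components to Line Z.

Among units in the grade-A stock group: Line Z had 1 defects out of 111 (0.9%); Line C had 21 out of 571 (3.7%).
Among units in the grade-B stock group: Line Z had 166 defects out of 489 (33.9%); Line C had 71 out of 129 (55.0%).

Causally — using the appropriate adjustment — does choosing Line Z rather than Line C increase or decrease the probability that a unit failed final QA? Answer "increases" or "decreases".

Within every component grade level Line Z has the lower rate, yet pooled Line C does — Simpson's reversal.
Since component grade is a pre-existing factor (not a product of the line) and it affects the outcome on its own, it is a confounder. The stratified rates, not the pooled rate, identify the causal effect.
Within each level — grade-A stock: 0.9% vs 3.7%; grade-B stock: 33.9% vs 55.0% — Line Z is lower every time.

decreases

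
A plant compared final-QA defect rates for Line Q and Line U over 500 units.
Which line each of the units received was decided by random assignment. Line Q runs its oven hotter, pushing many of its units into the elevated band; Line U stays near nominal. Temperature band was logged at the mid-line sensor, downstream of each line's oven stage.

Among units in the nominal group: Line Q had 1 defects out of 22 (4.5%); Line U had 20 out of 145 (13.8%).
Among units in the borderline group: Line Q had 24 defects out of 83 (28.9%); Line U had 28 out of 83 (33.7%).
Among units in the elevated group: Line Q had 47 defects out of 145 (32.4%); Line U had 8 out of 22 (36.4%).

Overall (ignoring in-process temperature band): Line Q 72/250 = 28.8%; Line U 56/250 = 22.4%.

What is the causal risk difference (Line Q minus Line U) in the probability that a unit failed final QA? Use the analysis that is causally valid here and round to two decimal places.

+0.06

Within every in-process temperature band level Line Q has the lower rate, yet pooled Line U does — Simpson's reversal.
In-process temperature band lies on the pathway line → in-process temperature band → outcome, so adjusting for it blocks the indirect effect. For the total causal effect of line, use the unadjusted pooled rates.
The causal difference is the pooled difference: 0.288 − 0.224 = +0.064.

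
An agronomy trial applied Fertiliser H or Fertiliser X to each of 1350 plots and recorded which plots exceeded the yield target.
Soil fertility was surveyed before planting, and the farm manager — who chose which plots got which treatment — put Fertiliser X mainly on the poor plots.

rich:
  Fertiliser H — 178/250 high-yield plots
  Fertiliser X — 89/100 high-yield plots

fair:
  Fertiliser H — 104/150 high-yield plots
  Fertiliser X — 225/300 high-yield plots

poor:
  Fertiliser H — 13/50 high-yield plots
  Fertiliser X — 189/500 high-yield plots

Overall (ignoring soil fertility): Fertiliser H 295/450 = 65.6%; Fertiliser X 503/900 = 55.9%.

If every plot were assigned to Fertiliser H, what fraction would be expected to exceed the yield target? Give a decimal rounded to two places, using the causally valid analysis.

0.52

Nothing the fertiliser does changes soil fertility; the imbalance is an allocation artefact. With soil fertility also predicting the outcome, the pooled figure is confounded, and the within-stratum comparison is the causal one.
Standardising Fertiliser H to the population soil fertility mix: 0.259·178/250 + 0.333·104/150 + 0.407·13/50 = 0.522.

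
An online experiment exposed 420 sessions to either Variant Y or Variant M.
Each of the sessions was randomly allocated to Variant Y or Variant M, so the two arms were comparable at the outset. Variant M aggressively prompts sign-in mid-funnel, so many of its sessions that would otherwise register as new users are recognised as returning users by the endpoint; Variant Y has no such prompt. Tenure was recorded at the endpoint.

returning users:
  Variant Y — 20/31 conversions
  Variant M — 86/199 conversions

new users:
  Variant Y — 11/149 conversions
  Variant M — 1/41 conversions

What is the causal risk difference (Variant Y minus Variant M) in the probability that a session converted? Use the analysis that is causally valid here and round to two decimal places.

-0.19

The user tenure-specific comparison favours Variant Y throughout, but the pooled figures favour Variant M. The question is whether to condition on user tenure.
Stratifying would compare variants among sessions the variants themselves sorted into user tenure groups — a form of selection on an intermediate. The unconditioned pooled rates give the total causal effect.
The causal difference is the pooled difference: 0.172 − 0.362 = -0.190.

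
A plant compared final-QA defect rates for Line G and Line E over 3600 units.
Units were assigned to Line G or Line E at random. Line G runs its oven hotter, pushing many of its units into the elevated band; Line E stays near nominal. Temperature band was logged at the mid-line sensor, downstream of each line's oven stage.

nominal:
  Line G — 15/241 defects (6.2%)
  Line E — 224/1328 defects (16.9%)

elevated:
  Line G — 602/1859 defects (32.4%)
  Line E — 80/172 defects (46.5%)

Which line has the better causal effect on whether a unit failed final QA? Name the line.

Line G is lower inside every in-process temperature band stratum but Line E is lower in aggregate. Whether to stratify depends on how in-process temperature band relates to the line.
The distribution of in-process temperature band is itself part of what the line does — it is an intermediate outcome. Holding it fixed would remove that part of the effect; the total effect is the pooled difference.
Pooled: Line G 29.4% vs Line E 20.3%; Line E is lower overall.

Line E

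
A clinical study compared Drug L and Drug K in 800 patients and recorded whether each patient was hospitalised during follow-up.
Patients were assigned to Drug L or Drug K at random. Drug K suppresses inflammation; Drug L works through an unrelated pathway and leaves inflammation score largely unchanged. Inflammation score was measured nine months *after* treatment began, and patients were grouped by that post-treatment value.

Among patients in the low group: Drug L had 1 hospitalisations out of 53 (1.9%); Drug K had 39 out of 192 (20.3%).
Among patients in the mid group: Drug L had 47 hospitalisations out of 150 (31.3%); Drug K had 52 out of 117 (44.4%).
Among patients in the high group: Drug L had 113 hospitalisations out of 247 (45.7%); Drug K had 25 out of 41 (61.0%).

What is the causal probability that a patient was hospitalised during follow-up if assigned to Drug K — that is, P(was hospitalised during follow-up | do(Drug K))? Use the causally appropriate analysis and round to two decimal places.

Inflammation score here is a post-treatment variable shaped by the drug; conditioning on it would introduce bias rather than remove it. The overall comparison is the causal one.
So P(outcome | do(Drug K)) is just the pooled rate for Drug K: 116/350 = 0.331.

0.33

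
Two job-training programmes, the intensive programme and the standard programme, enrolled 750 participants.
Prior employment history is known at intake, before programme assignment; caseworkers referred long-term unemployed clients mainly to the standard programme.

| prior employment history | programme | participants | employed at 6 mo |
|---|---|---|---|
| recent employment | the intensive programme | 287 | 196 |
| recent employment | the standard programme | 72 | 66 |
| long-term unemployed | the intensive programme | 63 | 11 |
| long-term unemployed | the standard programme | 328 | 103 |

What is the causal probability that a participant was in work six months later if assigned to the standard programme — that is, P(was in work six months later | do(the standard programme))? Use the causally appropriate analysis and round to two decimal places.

Nothing the programme does changes prior employment history; the imbalance is an allocation artefact. With prior employment history also predicting the outcome, the pooled figure is confounded, and the within-stratum comparison is the causal one.
Standardising the standard programme to the population prior employment history mix: 0.479·66/72 + 0.521·103/328 = 0.602.

0.60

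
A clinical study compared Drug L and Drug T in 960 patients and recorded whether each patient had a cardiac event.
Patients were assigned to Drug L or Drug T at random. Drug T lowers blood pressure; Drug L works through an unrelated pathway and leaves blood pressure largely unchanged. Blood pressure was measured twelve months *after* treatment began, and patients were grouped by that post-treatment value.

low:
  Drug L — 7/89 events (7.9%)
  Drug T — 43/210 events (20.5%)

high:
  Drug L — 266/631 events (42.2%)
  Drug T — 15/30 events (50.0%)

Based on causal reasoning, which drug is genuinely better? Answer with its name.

Drug L is lower inside every blood pressure stratum but Drug T is lower in aggregate. Whether to stratify depends on how blood pressure relates to the drug.
Blood pressure is recorded after the drug and is itself shifted by it — it sits on the causal path from drug to outcome. Conditioning on a mediator would strip out part of the effect we want; the pooled comparison gives the total causal effect.
Pooled: Drug L 37.9% vs Drug T 24.2%; Drug T is lower overall.

Drug T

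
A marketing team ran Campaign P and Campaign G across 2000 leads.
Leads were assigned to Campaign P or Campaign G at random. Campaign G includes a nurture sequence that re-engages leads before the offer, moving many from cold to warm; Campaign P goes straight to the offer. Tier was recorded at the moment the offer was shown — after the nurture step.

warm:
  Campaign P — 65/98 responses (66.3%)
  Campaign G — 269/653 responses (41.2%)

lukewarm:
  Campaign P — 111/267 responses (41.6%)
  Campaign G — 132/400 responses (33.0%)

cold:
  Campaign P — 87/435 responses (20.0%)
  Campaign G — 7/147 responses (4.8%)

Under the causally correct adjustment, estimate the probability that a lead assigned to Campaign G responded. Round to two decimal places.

0.34

The distribution of engagement tier is itself part of what the campaign does — it is an intermediate outcome. Holding it fixed would remove that part of the effect; the total effect is the pooled difference.
So P(outcome | do(Campaign G)) is just the pooled rate for Campaign G: 408/1200 = 0.340.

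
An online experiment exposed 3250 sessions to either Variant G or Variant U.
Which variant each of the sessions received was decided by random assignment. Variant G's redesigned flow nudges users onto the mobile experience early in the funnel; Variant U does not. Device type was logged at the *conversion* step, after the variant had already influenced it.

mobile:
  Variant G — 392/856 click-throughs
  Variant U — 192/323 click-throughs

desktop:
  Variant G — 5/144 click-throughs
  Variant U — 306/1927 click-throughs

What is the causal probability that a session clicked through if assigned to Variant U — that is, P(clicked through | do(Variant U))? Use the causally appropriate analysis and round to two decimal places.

0.22

Device type is downstream of the variant. One should not condition on a consequence of treatment, so the overall rates are the right comparison.
So P(outcome | do(Variant U)) is just the pooled rate for Variant U: 498/2250 = 0.221.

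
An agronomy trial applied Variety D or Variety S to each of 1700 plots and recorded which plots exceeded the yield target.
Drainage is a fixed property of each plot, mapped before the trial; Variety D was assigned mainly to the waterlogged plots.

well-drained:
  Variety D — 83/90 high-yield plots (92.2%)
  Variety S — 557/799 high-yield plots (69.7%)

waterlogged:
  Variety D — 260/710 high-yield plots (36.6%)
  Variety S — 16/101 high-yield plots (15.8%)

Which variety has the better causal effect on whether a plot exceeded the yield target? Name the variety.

The imbalance in field drainage arose from how plots were allocated, not from anything the variety did; and field drainage independently affects the outcome. The pooled gap is confounded — condition on field drainage.
Within each level — well-drained: 92.2% vs 69.7%; waterlogged: 36.6% vs 15.8% — Variety D is higher every time.

Variety D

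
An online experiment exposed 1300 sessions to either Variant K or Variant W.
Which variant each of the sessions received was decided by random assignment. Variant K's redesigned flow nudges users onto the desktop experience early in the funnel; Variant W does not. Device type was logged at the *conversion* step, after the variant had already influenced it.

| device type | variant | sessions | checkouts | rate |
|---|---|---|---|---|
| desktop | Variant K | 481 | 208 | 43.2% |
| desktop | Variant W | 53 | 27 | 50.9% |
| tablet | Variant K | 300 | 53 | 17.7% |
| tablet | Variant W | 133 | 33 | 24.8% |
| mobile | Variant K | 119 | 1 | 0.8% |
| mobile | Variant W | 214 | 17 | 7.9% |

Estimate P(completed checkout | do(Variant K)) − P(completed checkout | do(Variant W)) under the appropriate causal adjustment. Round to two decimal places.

+0.10

Variant W is higher inside every device type stratum but Variant K is higher in aggregate. Whether to stratify depends on how device type relates to the variant.
Device type is downstream of the variant. One should not condition on a consequence of treatment, so the overall rates are the right comparison.
The causal difference is the pooled difference: 0.291 − 0.193 = +0.099.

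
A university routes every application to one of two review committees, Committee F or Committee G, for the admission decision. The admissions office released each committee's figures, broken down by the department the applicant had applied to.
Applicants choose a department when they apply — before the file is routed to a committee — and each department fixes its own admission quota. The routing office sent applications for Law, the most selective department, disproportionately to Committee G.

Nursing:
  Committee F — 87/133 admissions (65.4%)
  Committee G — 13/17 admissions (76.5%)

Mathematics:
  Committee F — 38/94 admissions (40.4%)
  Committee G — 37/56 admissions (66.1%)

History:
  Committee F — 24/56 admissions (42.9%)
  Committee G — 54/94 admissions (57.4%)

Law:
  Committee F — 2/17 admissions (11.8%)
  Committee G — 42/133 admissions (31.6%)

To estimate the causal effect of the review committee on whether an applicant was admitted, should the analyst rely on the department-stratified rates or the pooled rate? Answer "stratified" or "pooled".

stratified

Department differs across review committees for reasons unrelated to any effect of the review committee itself, and it separately predicts the outcome — a classic confounder. We must compare within department levels.
Within each level — Nursing: 65.4% vs 76.5%; Mathematics: 40.4% vs 66.1%; History: 42.9% vs 57.4%; Law: 11.8% vs 31.6% — Committee G is higher every time.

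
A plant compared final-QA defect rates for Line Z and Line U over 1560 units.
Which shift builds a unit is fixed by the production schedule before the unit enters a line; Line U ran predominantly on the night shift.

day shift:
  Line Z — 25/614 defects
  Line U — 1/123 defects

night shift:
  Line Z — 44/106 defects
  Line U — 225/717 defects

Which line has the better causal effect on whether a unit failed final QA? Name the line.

Line U

Within every shift level Line U has the lower rate, yet pooled Line Z does — Simpson's reversal.
Shift satisfies the back-door criterion: it is not a descendant of the line, and it blocks the spurious path from line to outcome. Adjusting for it (i.e., using the within-shift rates) gives the causal effect.
Within each level — day shift: 4.1% vs 0.8%; night shift: 41.5% vs 31.4% — Line U is lower every time.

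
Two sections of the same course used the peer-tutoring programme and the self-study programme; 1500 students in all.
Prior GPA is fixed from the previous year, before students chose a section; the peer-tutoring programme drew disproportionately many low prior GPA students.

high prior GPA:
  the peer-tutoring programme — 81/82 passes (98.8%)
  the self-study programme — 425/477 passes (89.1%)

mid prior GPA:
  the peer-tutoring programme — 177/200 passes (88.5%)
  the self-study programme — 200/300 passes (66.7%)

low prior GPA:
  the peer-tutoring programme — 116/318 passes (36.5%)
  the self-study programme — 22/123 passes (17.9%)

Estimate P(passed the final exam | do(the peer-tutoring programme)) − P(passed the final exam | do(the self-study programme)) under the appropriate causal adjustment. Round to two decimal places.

+0.16

Prior GPA band is set before the teaching method has any effect — it is not caused by the teaching method — and it independently drives the outcome. That makes it a confounder, so the causal comparison is within prior GPA band levels.
Adjusting over the population distribution of prior GPA band: 0.373·(0.988−0.891) + 0.333·(0.885−0.667) + 0.294·(0.365−0.179) = +0.164.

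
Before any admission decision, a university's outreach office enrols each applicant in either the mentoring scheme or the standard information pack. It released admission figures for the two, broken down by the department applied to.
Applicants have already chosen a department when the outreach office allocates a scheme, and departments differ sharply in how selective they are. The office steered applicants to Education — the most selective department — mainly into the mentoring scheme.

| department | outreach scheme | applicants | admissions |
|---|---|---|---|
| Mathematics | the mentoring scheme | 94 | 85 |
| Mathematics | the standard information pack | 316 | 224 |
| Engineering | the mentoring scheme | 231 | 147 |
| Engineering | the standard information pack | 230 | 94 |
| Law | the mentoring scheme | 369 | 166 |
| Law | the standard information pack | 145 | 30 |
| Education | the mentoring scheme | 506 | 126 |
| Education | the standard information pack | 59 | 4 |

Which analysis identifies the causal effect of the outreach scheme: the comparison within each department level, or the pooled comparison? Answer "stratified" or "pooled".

The stratified and pooled comparisons disagree (the mentoring scheme wins within each department; the standard information pack wins overall), so the answer turns on the causal role of department.
Since department is a pre-existing factor (not a product of the outreach scheme) and it affects the outcome on its own, it is a confounder. The stratified rates, not the pooled rate, identify the causal effect.
Within each level — Mathematics: 90.4% vs 70.9%; Engineering: 63.6% vs 40.9%; Law: 45.0% vs 20.7%; Education: 24.9% vs 6.8% — the mentoring scheme is higher every time.

stratified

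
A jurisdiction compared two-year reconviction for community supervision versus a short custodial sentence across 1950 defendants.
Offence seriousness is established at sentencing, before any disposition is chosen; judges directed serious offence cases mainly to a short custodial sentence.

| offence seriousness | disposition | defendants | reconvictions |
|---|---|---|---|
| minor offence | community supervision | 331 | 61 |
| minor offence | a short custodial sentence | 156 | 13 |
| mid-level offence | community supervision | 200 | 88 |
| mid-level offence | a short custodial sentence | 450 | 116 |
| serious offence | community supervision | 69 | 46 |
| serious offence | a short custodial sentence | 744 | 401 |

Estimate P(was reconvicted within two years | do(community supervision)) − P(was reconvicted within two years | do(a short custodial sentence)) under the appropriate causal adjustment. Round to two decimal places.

+0.14

The stratified and pooled comparisons disagree (a short custodial sentence wins within each offence seriousness; community supervision wins overall), so the answer turns on the causal role of offence seriousness.
Offence seriousness differs across dispositions for reasons unrelated to any effect of the disposition itself, and it separately predicts the outcome — a classic confounder. We must compare within offence seriousness levels.
Adjusting over the population distribution of offence seriousness: 0.250·(0.184−0.083) + 0.333·(0.440−0.258) + 0.417·(0.667−0.539) = +0.139.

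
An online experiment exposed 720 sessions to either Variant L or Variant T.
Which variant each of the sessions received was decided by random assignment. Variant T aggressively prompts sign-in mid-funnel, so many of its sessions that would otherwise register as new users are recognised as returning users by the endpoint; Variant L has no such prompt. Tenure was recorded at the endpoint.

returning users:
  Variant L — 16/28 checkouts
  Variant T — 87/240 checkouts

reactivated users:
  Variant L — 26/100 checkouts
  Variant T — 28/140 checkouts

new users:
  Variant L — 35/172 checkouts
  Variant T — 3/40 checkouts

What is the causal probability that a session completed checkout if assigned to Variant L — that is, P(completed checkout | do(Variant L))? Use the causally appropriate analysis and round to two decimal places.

The user tenure-specific comparison favours Variant L throughout, but the pooled figures favour Variant T. The question is whether to condition on user tenure.
User tenure is recorded after the variant and is itself shifted by it — it sits on the causal path from variant to outcome. Conditioning on a mediator would strip out part of the effect we want; the pooled comparison gives the total causal effect.
So P(outcome | do(Variant L)) is just the pooled rate for Variant L: 77/300 = 0.257.

0.26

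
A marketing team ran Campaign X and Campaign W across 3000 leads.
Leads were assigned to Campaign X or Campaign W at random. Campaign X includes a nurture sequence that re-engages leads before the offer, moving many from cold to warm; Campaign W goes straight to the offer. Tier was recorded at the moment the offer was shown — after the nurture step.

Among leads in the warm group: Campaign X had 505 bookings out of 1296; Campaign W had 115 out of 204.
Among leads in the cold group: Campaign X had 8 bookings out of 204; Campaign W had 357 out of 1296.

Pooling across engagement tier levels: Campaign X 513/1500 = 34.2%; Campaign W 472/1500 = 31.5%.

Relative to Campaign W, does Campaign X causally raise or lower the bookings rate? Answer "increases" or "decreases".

increases

The stratified and pooled comparisons disagree (Campaign W wins within each engagement tier; Campaign X wins overall), so the answer turns on the causal role of engagement tier.
Because the campaign influences engagement tier, engagement tier is a post-treatment mediator, not a confounder. Stratifying on it would bias the estimate; the causal effect is the crude pooled difference.
Pooled: Campaign X 34.2% vs Campaign W 31.5%; Campaign X is higher overall.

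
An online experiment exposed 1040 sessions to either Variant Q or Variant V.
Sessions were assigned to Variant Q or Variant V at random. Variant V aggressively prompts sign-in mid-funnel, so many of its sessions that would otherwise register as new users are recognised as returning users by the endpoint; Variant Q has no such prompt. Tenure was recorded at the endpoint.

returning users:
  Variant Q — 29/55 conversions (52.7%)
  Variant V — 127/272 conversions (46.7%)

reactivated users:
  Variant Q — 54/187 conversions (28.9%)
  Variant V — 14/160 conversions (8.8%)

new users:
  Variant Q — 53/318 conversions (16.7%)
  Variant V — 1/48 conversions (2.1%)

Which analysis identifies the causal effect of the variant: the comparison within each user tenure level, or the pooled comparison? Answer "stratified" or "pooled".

Variant Q is higher inside every user tenure stratum but Variant V is higher in aggregate. Whether to stratify depends on how user tenure relates to the variant.
User tenure lies on the pathway variant → user tenure → outcome, so adjusting for it blocks the indirect effect. For the total causal effect of variant, use the unadjusted pooled rates.
Pooled: Variant Q 24.3% vs Variant V 29.6%; Variant V is higher overall.

pooled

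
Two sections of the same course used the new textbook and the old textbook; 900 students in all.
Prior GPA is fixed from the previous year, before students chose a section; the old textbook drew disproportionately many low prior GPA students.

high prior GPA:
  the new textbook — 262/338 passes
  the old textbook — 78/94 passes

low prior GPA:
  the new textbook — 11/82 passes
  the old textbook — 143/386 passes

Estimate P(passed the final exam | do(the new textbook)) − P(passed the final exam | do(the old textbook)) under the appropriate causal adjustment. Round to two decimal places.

-0.15

The stratified and pooled comparisons disagree (the old textbook wins within each prior GPA band; the new textbook wins overall), so the answer turns on the causal role of prior GPA band.
The imbalance in prior GPA band arose from how students were allocated, not from anything the teaching method did; and prior GPA band independently affects the outcome. The pooled gap is confounded — condition on prior GPA band.
Adjusting over the population distribution of prior GPA band: 0.480·(0.775−0.830) + 0.520·(0.134−0.370) = -0.149.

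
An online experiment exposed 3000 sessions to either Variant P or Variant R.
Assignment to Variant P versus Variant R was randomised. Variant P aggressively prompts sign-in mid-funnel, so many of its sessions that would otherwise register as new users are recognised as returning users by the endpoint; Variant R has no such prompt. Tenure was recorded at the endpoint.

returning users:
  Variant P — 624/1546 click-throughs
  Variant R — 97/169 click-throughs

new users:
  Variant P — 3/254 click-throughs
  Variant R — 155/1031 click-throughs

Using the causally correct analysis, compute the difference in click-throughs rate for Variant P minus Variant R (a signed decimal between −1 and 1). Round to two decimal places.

The distribution of user tenure is itself part of what the variant does — it is an intermediate outcome. Holding it fixed would remove that part of the effect; the total effect is the pooled difference.
The causal difference is the pooled difference: 0.348 − 0.210 = +0.138.

+0.14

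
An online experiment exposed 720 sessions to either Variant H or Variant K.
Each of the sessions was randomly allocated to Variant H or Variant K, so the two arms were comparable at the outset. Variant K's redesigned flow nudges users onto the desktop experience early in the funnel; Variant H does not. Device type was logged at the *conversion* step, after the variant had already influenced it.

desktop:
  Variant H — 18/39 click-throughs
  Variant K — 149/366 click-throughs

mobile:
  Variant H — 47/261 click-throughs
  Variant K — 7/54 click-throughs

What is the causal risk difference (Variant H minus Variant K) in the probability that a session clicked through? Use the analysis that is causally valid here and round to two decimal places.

-0.15

Variant H is higher inside every device type stratum but Variant K is higher in aggregate. Whether to stratify depends on how device type relates to the variant.
Stratifying would compare variants among sessions the variants themselves sorted into device type groups — a form of selection on an intermediate. The unconditioned pooled rates give the total causal effect.
The causal difference is the pooled difference: 0.217 − 0.371 = -0.155.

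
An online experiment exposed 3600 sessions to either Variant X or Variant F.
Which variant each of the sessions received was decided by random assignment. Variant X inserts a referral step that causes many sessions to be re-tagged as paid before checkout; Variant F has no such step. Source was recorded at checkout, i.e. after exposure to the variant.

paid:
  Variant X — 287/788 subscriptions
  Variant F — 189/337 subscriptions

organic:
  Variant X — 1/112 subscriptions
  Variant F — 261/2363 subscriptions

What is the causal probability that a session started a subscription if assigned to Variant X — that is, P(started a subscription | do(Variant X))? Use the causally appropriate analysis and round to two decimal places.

0.32

Stratifying would compare variants among sessions the variants themselves sorted into traffic source groups — a form of selection on an intermediate. The unconditioned pooled rates give the total causal effect.
So P(outcome | do(Variant X)) is just the pooled rate for Variant X: 288/900 = 0.320.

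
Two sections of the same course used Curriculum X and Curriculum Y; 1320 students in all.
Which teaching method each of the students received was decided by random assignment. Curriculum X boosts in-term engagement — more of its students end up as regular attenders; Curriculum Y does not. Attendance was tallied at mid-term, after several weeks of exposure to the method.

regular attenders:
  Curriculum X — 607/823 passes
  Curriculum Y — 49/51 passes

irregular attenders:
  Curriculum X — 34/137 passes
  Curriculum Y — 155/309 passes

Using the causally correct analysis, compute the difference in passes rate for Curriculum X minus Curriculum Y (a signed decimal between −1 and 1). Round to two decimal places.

+0.10

Because the teaching method influences mid-term attendance, mid-term attendance is a post-treatment mediator, not a confounder. Stratifying on it would bias the estimate; the causal effect is the crude pooled difference.
The causal difference is the pooled difference: 0.668 − 0.567 = +0.101.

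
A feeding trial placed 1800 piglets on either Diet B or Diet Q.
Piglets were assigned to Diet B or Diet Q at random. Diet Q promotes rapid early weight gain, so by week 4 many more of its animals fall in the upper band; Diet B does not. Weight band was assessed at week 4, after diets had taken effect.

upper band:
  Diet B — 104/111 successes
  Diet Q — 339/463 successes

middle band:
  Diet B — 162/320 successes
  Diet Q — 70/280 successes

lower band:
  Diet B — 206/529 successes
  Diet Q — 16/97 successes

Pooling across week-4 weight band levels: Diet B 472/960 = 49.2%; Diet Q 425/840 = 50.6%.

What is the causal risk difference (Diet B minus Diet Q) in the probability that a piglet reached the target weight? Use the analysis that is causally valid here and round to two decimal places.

Within every week-4 weight band level Diet B has the higher rate, yet pooled Diet Q does — Simpson's reversal.
The distribution of week-4 weight band is itself part of what the diet does — it is an intermediate outcome. Holding it fixed would remove that part of the effect; the total effect is the pooled difference.
The causal difference is the pooled difference: 0.492 − 0.506 = -0.014.

-0.01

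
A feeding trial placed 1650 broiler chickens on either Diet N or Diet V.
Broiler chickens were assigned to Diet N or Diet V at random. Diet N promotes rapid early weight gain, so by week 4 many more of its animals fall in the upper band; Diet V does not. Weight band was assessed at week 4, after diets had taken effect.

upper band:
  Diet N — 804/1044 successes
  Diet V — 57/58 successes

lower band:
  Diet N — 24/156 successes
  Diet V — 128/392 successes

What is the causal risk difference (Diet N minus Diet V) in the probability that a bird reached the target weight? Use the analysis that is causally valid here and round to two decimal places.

Week-4 weight band is recorded after the diet and is itself shifted by it — it sits on the causal path from diet to outcome. Conditioning on a mediator would strip out part of the effect we want; the pooled comparison gives the total causal effect.
The causal difference is the pooled difference: 0.690 − 0.411 = +0.279.

+0.28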